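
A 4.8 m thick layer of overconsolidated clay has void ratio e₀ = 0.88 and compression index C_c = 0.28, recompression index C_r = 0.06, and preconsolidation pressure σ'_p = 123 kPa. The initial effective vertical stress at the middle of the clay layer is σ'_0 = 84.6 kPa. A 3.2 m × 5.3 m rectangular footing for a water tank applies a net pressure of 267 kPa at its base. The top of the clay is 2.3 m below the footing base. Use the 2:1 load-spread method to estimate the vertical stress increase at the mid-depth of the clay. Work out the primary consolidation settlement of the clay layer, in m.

S_c ≈ 0.0693 m

Mid-depth of clay below the footing base: z = 2.3 + 4.8/2 = 4.7 m.
Stress increase at mid-clay by the 2:1 spreading method:
Δσ = qBL/((B+z)(L+z)) = 267×3.2×5.3/((3.2+4.7)(5.3+4.7)) = 57.321 kPa
Final effective stress: σ'_f = 84.6 + 57.321 = 141.92 kPa.
σ'_f = 141.92 > σ'_p = 123 kPa, so the stress path crosses the preconsolidation pressure — recompression up to σ'_p, then virgin compression beyond:
S_c = H/(1+e₀)·[C_r·log₁₀(σ'_p/σ'_0) + C_c·log₁₀(σ'_f/σ'_p)]
    = 4.8/1.88 × [0.06×log₁₀(123/84.6) + 0.28×log₁₀(141.92/123)]
    = 2.5532 × [0.0097521 + 0.017399] = 0.06932 m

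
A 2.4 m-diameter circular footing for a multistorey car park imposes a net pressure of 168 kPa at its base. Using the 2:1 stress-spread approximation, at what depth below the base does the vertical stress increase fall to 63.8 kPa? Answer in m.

z ≈ 1.49 m

2:1 spreading — at depth z the loaded area has grown by z in each plan dimension:
qD²/(D+z)² = Δσ_z ⇒ z = D(√(q/Δσ_z) − 1) = 2.4×(√(168/63.8) − 1) = 1.495 m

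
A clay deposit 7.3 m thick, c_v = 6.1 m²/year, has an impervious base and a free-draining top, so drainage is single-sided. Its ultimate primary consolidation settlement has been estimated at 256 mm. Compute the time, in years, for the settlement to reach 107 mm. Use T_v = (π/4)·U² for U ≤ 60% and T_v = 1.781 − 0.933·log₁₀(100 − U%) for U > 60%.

t ≈ 1.2 years

Drainage path length: H_d = H = 7.3 m (single drainage).
U = S(t)/S_ult = 107/256 = 0.418.
U ≤ 60%: T_v = (π/4)·U² = (π/4)×0.41797² = 0.13721.
t = T_v·H_d²/c_v = 0.13721×7.3²/6.1 = 1.199 years.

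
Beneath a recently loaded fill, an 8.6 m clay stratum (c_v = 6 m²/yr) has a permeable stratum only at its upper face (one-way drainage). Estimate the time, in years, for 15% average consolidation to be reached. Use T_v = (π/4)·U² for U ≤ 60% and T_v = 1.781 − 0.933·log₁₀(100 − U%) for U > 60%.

Drainage path length: H_d = H = 8.6 m (single drainage).
U ≤ 60%: T_v = (π/4)·U² = (π/4)×0.15² = 0.017671.
t = T_v·H_d²/c_v = 0.017671×8.6²/6 = 0.2178 years.

t ≈ 0.218 years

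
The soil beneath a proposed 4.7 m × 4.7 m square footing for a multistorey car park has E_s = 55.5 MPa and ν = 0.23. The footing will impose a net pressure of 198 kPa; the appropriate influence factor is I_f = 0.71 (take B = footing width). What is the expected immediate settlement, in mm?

Immediate (elastic) settlement: S_e = q·B·(1−ν²)/E_s · I_f.
E_s = 55.5 MPa = 55500 kPa.
S_e = 198 × 4.7 × (1 − 0.23²) / 55500 × 0.71
    = 198 × 4.7 × 0.9471 / 55500 × 0.71
    = 0.01128 m = 11.28 mm

S_e ≈ 11.3 mm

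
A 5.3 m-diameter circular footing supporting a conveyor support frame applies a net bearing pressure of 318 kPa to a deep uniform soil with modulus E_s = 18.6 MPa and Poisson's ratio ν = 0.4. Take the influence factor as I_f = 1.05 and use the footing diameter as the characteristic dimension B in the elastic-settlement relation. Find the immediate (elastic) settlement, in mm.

S_e ≈ 79.9 mm

Immediate (elastic) settlement: S_e = q·B·(1−ν²)/E_s · I_f.
E_s = 18.6 MPa = 18600 kPa.
S_e = 318 × 5.3 × (1 − 0.4²) / 18600 × 1.05
    = 318 × 5.3 × 0.84 / 18600 × 1.05
    = 0.07992 m = 79.92 mm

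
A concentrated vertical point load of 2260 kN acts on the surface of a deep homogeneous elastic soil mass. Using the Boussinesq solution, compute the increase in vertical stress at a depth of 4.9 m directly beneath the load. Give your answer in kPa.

Δσ_z ≈ 44.9 kPa

Boussinesq vertical stress below a point load on an elastic half-space:
Δσ_z = 3P/(2πz²) · [1 + (r/z)²]^(−5/2)
r/z = 0/4.9 = 0; [1+(r/z)²]^(−5/2) = 1.
Δσ_z = 3×2260/(2π×4.9²) × 1 = 44.943 × 1 = 44.94 kPa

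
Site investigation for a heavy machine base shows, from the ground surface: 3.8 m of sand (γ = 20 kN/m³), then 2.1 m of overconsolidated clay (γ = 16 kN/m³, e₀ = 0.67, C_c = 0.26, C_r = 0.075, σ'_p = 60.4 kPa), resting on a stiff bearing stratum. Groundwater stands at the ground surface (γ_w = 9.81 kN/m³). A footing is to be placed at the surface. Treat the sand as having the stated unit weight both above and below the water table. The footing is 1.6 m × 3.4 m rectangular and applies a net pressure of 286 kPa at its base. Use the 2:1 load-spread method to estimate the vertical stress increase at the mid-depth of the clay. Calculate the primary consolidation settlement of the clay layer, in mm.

Mid-depth of clay below the ground surface: z = 3.8 + 2.1/2 = 4.85 m.
Total vertical stress at mid-clay: σ_v = 20×3.8 + 16×1.05 = 92.8 kPa.
Pore pressure: u = 9.81×(4.85 − 0) = 47.578 kPa.
Initial effective stress: σ'_0 = σ_v − u = 92.8 − 47.578 = 45.222 kPa.
Stress increase at mid-clay by the 2:1 spreading method:
Δσ = qBL/((B+z)(L+z)) = 286×1.6×3.4/((1.6+4.85)(3.4+4.85)) = 29.238 kPa
Final effective stress: σ'_f = 45.222 + 29.238 = 74.46 kPa.
σ'_f = 74.46 > σ'_p = 60.4 kPa, so the stress path crosses the preconsolidation pressure — recompression up to σ'_p, then virgin compression beyond:
S_c = H/(1+e₀)·[C_r·log₁₀(σ'_p/σ'_0) + C_c·log₁₀(σ'_f/σ'_p)]
    = 2.1/1.67 × [0.075×log₁₀(60.4/45.222) + 0.26×log₁₀(74.46/60.4)]
    = 1.2575 × [0.0094265 + 0.02363] = 0.04157 m

S_c ≈ 41.6 mm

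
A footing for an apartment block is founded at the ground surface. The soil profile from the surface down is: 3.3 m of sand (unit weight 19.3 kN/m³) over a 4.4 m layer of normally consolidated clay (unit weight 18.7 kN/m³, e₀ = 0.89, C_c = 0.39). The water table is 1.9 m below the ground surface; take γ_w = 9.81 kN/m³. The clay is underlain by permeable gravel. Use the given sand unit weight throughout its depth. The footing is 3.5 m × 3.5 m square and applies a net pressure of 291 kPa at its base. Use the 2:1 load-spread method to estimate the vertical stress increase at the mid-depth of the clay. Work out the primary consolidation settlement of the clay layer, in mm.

Mid-depth of clay below the ground surface: z = 3.3 + 4.4/2 = 5.5 m.
Total vertical stress at mid-clay: σ_v = 19.3×3.3 + 18.7×2.2 = 104.83 kPa.
Pore pressure: u = 9.81×(5.5 − 1.9) = 35.316 kPa.
Initial effective stress: σ'_0 = σ_v − u = 104.83 − 35.316 = 69.514 kPa.
Stress increase at mid-clay by the 2:1 spreading method:
Δσ = qBL/((B+z)(L+z)) = 291×3.5×3.5/((3.5+5.5)(3.5+5.5)) = 44.009 kPa
Final effective stress: σ'_f = σ'_0 + Δσ = 69.514 + 44.009 = 113.52 kPa.
Normally consolidated clay, so the full stress increment lies on the virgin compression line:
S_c = C_c·H/(1+e₀)·log₁₀(σ'_f/σ'_0) = 0.39×4.4/(1+0.89)×log₁₀(113.52/69.514)
    = 0.90794 × 0.213 = 0.1934 m

S_c ≈ 193 mm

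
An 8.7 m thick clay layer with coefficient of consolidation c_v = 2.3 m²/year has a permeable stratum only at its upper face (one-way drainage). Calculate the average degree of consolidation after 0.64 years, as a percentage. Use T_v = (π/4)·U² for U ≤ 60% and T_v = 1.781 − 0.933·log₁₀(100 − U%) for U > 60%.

Drainage path length: H_d = H = 8.7 m (single drainage).
T_v = c_v·t/H_d² = 2.3×0.64/8.7² = 0.019448.
T_v = 0.019448 corresponds to the U ≤ 60% branch:
U = √(4T_v/π) = 0.1574

U ≈ 15.7 %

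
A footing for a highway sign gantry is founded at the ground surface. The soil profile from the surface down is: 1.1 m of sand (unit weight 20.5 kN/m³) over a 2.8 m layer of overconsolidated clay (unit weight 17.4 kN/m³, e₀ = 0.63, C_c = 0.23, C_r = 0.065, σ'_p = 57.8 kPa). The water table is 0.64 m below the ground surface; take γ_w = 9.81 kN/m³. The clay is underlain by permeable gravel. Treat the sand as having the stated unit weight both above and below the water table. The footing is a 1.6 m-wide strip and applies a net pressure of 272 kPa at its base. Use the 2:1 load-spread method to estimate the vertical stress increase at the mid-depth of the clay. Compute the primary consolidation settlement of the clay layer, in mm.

Mid-depth of clay below the ground surface: z = 1.1 + 2.8/2 = 2.5 m.
Total vertical stress at mid-clay: σ_v = 20.5×1.1 + 17.4×1.4 = 46.91 kPa.
Pore pressure: u = 9.81×(2.5 − 0.64) = 18.247 kPa.
Initial effective stress: σ'_0 = σ_v − u = 46.91 − 18.247 = 28.663 kPa.
Stress increase at mid-clay by the 2:1 spreading method:
Δσ = qB/(B+z) = 272×1.6/(1.6+2.5) = 106.15 kPa
Final effective stress: σ'_f = 28.663 + 106.15 = 134.81 kPa.
σ'_f = 134.81 > σ'_p = 57.8 kPa, so the stress path crosses the preconsolidation pressure — recompression up to σ'_p, then virgin compression beyond:
S_c = H/(1+e₀)·[C_r·log₁₀(σ'_p/σ'_0) + C_c·log₁₀(σ'_f/σ'_p)]
    = 2.8/1.63 × [0.065×log₁₀(57.8/28.663) + 0.23×log₁₀(134.81/57.8)]
    = 1.7178 × [0.019799 + 0.084593] = 0.1793 m

S_c ≈ 179 mm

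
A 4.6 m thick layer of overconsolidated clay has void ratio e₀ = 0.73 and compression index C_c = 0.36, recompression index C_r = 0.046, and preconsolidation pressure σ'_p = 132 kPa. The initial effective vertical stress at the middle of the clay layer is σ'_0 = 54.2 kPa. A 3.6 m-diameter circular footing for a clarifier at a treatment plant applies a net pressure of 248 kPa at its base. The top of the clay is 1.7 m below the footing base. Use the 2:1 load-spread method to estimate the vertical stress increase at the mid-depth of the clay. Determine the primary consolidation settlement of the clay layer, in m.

S_c ≈ 0.0375 m

Mid-depth of clay below the footing base: z = 1.7 + 4.6/2 = 4 m.
Stress increase at mid-clay by the 2:1 spreading method:
Δσ ≈ qD²/(D+z)² = 248×3.6²/(3.6+4)² = 55.645 kPa
Final effective stress: σ'_f = 54.2 + 55.645 = 109.84 kPa.
σ'_f = 109.84 ≤ σ'_p = 132 kPa, so the clay remains overconsolidated and only the recompression index applies:
S_c = C_r·H/(1+e₀)·log₁₀(σ'_f/σ'_0) = 0.046×4.6/1.73×log₁₀(109.84/54.2)
    = 0.12231 × 0.30676 = 0.03752 m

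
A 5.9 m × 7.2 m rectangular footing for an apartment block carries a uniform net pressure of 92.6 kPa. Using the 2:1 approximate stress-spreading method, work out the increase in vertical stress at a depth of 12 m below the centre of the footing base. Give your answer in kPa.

By the 2:1 method the load spreads at 1 horizontal : 2 vertical, so at depth z the loaded area has grown by z in each plan dimension:
Δσ = qBL/((B+z)(L+z)) = 92.6×5.9×7.2/((5.9+12)(7.2+12)) = 11.446 kPa

Δσ_z ≈ 11.4 kPa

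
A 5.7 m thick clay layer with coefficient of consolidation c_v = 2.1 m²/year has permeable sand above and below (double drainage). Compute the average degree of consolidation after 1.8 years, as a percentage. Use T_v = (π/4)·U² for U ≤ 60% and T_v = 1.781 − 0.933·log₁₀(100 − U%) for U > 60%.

Drainage path length: H_d = H/2 = 2.85 m (double drainage).
T_v = c_v·t/H_d² = 2.1×1.8/2.85² = 0.46537.
T_v = 0.46537 corresponds to the U > 60% branch:
U = 1 − 10^((1.781 − T_v)/0.933)/100 = 0.7429

U ≈ 74.3 %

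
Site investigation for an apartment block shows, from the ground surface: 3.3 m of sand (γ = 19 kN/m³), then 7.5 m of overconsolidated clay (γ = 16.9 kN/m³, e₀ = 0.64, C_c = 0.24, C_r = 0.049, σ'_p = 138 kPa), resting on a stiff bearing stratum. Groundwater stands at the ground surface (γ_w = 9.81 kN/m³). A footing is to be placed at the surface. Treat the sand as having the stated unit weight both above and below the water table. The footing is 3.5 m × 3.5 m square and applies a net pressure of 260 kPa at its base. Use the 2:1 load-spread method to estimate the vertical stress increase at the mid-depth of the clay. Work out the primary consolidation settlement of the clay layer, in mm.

S_c ≈ 39.6 mm

Mid-depth of clay below the ground surface: z = 3.3 + 7.5/2 = 7.05 m.
Total vertical stress at mid-clay: σ_v = 19×3.3 + 16.9×3.75 = 126.07 kPa.
Pore pressure: u = 9.81×(7.05 − 0) = 69.16 kPa.
Initial effective stress: σ'_0 = σ_v − u = 126.07 − 69.16 = 56.91 kPa.
Stress increase at mid-clay by the 2:1 spreading method:
Δσ = qBL/((B+z)(L+z)) = 260×3.5×3.5/((3.5+7.05)(3.5+7.05)) = 28.616 kPa
Final effective stress: σ'_f = 56.91 + 28.616 = 85.526 kPa.
σ'_f = 85.526 ≤ σ'_p = 138 kPa, so the clay remains overconsolidated and only the recompression index applies:
S_c = C_r·H/(1+e₀)·log₁₀(σ'_f/σ'_0) = 0.049×7.5/1.64×log₁₀(85.526/56.91)
    = 0.22409 × 0.17691 = 0.03964 m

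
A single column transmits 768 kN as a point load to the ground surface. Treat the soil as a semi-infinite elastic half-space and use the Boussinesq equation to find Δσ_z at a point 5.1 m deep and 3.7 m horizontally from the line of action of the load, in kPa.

Δσ_z ≈ 4.9 kPa

Boussinesq vertical stress below a point load on an elastic half-space:
Δσ_z = 3P/(2πz²) · [1 + (r/z)²]^(−5/2)
r/z = 3.7/5.1 = 0.72549; [1+(r/z)²]^(−5/2) = 0.34744.
Δσ_z = 3×768/(2π×5.1²) × 0.34744 = 14.098 × 0.34744 = 4.898 kPa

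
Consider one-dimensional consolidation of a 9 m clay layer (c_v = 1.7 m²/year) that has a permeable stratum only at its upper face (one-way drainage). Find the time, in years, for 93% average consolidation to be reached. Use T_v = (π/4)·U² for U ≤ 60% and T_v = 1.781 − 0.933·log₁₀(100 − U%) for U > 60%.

Drainage path length: H_d = H = 9 m (single drainage).
U > 60%: T_v = 1.781 − 0.933·log₁₀(100 − 93) = 0.99252.
t = T_v·H_d²/c_v = 0.99252×9²/1.7 = 47.29 years.

t ≈ 47.3 years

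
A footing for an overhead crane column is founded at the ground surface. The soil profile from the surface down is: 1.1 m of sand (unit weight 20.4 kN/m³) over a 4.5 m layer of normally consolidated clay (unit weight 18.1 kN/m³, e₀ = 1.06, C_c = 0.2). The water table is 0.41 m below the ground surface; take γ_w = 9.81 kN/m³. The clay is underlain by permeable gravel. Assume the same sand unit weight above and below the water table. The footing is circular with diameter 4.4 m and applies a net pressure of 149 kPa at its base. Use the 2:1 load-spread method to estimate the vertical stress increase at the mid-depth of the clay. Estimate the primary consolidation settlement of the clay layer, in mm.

S_c ≈ 166 mm

Mid-depth of clay below the ground surface: z = 1.1 + 4.5/2 = 3.35 m.
Total vertical stress at mid-clay: σ_v = 20.4×1.1 + 18.1×2.25 = 63.165 kPa.
Pore pressure: u = 9.81×(3.35 − 0.41) = 28.841 kPa.
Initial effective stress: σ'_0 = σ_v − u = 63.165 − 28.841 = 34.324 kPa.
Stress increase at mid-clay by the 2:1 spreading method:
Δσ ≈ qD²/(D+z)² = 149×4.4²/(4.4+3.35)² = 48.027 kPa
Final effective stress: σ'_f = σ'_0 + Δσ = 34.324 + 48.027 = 82.351 kPa.
Normally consolidated clay, so the full stress increment lies on the virgin compression line:
S_c = C_c·H/(1+e₀)·log₁₀(σ'_f/σ'_0) = 0.2×4.5/(1+1.06)×log₁₀(82.351/34.324)
    = 0.43689 × 0.38007 = 0.166 m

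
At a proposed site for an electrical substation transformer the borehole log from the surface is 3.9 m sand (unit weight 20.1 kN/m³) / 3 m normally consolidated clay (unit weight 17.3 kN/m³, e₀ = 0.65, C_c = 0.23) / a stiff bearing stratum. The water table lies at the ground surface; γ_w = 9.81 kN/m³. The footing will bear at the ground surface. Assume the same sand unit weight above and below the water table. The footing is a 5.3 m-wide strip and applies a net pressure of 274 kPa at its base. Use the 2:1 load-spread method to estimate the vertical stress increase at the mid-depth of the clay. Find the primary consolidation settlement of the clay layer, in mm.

Mid-depth of clay below the ground surface: z = 3.9 + 3/2 = 5.4 m.
Total vertical stress at mid-clay: σ_v = 20.1×3.9 + 17.3×1.5 = 104.34 kPa.
Pore pressure: u = 9.81×(5.4 − 0) = 52.974 kPa.
Initial effective stress: σ'_0 = σ_v − u = 104.34 − 52.974 = 51.366 kPa.
Stress increase at mid-clay by the 2:1 spreading method:
Δσ = qB/(B+z) = 274×5.3/(5.3+5.4) = 135.72 kPa
Final effective stress: σ'_f = σ'_0 + Δσ = 51.366 + 135.72 = 187.09 kPa.
Normally consolidated clay, so the full stress increment lies on the virgin compression line:
S_c = C_c·H/(1+e₀)·log₁₀(σ'_f/σ'_0) = 0.23×3/(1+0.65)×log₁₀(187.09/51.366)
    = 0.41818 × 0.56137 = 0.2348 m

S_c ≈ 235 mm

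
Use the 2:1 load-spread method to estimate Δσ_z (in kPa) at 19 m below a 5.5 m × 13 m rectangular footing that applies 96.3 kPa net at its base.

By the 2:1 method the load spreads at 1 horizontal : 2 vertical, so at depth z the loaded area has grown by z in each plan dimension:
Δσ = qBL/((B+z)(L+z)) = 96.3×5.5×13/((5.5+19)(13+19)) = 8.7825 kPa

Δσ_z ≈ 8.78 kPa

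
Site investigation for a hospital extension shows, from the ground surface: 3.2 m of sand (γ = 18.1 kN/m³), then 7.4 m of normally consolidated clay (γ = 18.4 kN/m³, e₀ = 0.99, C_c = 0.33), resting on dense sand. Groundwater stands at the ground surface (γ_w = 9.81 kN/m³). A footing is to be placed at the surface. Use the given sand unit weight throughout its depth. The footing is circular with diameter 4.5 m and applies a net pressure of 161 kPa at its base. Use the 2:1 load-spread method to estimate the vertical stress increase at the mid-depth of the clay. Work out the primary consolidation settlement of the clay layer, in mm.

S_c ≈ 191 mm

Mid-depth of clay below the ground surface: z = 3.2 + 7.4/2 = 6.9 m.
Total vertical stress at mid-clay: σ_v = 18.1×3.2 + 18.4×3.7 = 126 kPa.
Pore pressure: u = 9.81×(6.9 − 0) = 67.689 kPa.
Initial effective stress: σ'_0 = σ_v − u = 126 − 67.689 = 58.311 kPa.
Stress increase at mid-clay by the 2:1 spreading method:
Δσ ≈ qD²/(D+z)² = 161×4.5²/(4.5+6.9)² = 25.087 kPa
Final effective stress: σ'_f = σ'_0 + Δσ = 58.311 + 25.087 = 83.398 kPa.
Normally consolidated clay, so the full stress increment lies on the virgin compression line:
S_c = C_c·H/(1+e₀)·log₁₀(σ'_f/σ'_0) = 0.33×7.4/(1+0.99)×log₁₀(83.398/58.311)
    = 1.2271 × 0.15541 = 0.1907 m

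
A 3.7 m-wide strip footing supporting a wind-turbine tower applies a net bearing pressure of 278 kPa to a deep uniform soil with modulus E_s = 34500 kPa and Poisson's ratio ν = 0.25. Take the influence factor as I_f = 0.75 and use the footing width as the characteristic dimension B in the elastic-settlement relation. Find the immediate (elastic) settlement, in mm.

S_e ≈ 21 mm

Immediate (elastic) settlement: S_e = q·B·(1−ν²)/E_s · I_f.
S_e = 278 × 3.7 × (1 − 0.25²) / 34500 × 0.75
    = 278 × 3.7 × 0.9375 / 34500 × 0.75
    = 0.02096 m = 20.96 mm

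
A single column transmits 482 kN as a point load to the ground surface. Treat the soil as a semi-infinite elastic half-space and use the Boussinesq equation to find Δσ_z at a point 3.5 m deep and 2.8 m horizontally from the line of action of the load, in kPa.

Δσ_z ≈ 5.45 kPa

Boussinesq vertical stress below a point load on an elastic half-space:
Δσ_z = 3P/(2πz²) · [1 + (r/z)²]^(−5/2)
r/z = 2.8/3.5 = 0.8; [1+(r/z)²]^(−5/2) = 0.29033.
Δσ_z = 3×482/(2π×3.5²) × 0.29033 = 18.787 × 0.29033 = 5.454 kPa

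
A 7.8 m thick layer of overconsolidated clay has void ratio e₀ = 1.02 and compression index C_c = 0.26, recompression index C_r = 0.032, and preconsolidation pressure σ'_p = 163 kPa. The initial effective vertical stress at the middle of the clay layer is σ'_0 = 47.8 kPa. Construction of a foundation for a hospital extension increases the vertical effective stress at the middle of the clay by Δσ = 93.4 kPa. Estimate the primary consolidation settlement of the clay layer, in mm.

Final effective stress: σ'_f = 47.8 + 93.4 = 141.2 kPa.
σ'_f = 141.2 ≤ σ'_p = 163 kPa, so the clay remains overconsolidated and only the recompression index applies:
S_c = C_r·H/(1+e₀)·log₁₀(σ'_f/σ'_0) = 0.032×7.8/2.02×log₁₀(141.2/47.8)
    = 0.12356 × 0.47041 = 0.05813 m

S_c ≈ 58.1 mm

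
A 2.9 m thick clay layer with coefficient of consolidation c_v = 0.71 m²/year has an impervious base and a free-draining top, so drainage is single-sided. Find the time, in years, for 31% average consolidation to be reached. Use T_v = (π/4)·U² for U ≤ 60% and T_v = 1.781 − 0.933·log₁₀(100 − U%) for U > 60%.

t ≈ 0.894 years

Drainage path length: H_d = H = 2.9 m (single drainage).
U ≤ 60%: T_v = (π/4)·U² = (π/4)×0.31² = 0.075477.
t = T_v·H_d²/c_v = 0.075477×2.9²/0.71 = 0.894 years.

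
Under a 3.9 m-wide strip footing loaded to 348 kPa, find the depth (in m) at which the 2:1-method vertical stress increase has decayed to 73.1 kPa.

z ≈ 14.7 m

2:1 spreading — at depth z the loaded area has grown by z in each plan dimension:
qB/(B+z) = Δσ_z ⇒ z = qB/Δσ_z − B = 348×3.9/73.1 − 3.9 = 14.67 m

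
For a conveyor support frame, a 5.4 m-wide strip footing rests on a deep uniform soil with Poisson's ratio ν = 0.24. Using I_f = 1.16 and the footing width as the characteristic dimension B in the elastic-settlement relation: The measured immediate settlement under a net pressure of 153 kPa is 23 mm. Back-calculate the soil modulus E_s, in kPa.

S_e = q·B·(1−ν²)/E_s · I_f  ⇒  E_s = q·B·(1−ν²)·I_f / S_e.
E_s = 153 × 5.4 × 0.9424 × 1.16 / 0.023 = 39270 kPa

E_s ≈ 39300 kPa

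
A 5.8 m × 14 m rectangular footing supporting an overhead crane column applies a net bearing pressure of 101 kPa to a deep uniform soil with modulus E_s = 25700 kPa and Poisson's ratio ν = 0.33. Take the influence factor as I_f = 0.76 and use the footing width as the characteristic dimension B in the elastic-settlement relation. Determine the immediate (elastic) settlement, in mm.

Immediate (elastic) settlement: S_e = q·B·(1−ν²)/E_s · I_f.
S_e = 101 × 5.8 × (1 − 0.33²) / 25700 × 0.76
    = 101 × 5.8 × 0.8911 / 25700 × 0.76
    = 0.01544 m = 15.44 mm

S_e ≈ 15.4 mm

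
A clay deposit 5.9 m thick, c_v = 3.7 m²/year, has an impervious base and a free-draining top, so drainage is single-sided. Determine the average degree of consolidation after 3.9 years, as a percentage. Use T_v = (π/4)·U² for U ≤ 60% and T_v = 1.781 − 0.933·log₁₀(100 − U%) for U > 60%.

Drainage path length: H_d = H = 5.9 m (single drainage).
T_v = c_v·t/H_d² = 3.7×3.9/5.9² = 0.41454.
T_v = 0.41454 corresponds to the U > 60% branch:
U = 1 − 10^((1.781 − T_v)/0.933)/100 = 0.7085

U ≈ 70.9 %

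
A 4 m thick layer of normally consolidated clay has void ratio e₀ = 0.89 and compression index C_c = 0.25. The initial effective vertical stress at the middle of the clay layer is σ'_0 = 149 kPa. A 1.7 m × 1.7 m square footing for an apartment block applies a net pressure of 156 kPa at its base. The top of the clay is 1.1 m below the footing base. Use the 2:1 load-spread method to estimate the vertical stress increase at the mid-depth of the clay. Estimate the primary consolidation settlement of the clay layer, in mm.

Mid-depth of clay below the footing base: z = 1.1 + 4/2 = 3.1 m.
Stress increase at mid-clay by the 2:1 spreading method:
Δσ = qBL/((B+z)(L+z)) = 156×1.7×1.7/((1.7+3.1)(1.7+3.1)) = 19.568 kPa
Final effective stress: σ'_f = σ'_0 + Δσ = 149 + 19.568 = 168.57 kPa.
Normally consolidated clay, so the full stress increment lies on the virgin compression line:
S_c = C_c·H/(1+e₀)·log₁₀(σ'_f/σ'_0) = 0.25×4/(1+0.89)×log₁₀(168.57/149)
    = 0.5291 × 0.053594 = 0.02836 m

S_c ≈ 28.4 mm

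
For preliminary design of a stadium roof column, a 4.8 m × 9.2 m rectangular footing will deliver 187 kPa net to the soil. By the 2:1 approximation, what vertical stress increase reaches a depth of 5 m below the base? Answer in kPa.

Δσ_z ≈ 59.3 kPa

By the 2:1 method the load spreads at 1 horizontal : 2 vertical, so at depth z the loaded area has grown by z in each plan dimension:
Δσ = qBL/((B+z)(L+z)) = 187×4.8×9.2/((4.8+5)(9.2+5)) = 59.341 kPa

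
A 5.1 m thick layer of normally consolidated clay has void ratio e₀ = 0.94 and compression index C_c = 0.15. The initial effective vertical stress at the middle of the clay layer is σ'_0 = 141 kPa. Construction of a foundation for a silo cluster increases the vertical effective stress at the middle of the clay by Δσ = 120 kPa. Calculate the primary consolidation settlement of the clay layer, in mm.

Final effective stress: σ'_f = σ'_0 + Δσ = 141 + 120 = 261 kPa.
Normally consolidated clay, so the full stress increment lies on the virgin compression line:
S_c = C_c·H/(1+e₀)·log₁₀(σ'_f/σ'_0) = 0.15×5.1/(1+0.94)×log₁₀(261/141)
    = 0.39433 × 0.26742 = 0.1055 m

S_c ≈ 105 mm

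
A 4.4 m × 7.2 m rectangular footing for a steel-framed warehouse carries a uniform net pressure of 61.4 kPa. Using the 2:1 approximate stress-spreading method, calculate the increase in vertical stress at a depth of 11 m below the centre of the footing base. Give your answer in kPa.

Δσ_z ≈ 6.94 kPa

By the 2:1 method the load spreads at 1 horizontal : 2 vertical, so at depth z the loaded area has grown by z in each plan dimension:
Δσ = qBL/((B+z)(L+z)) = 61.4×4.4×7.2/((4.4+11)(7.2+11)) = 6.94 kPa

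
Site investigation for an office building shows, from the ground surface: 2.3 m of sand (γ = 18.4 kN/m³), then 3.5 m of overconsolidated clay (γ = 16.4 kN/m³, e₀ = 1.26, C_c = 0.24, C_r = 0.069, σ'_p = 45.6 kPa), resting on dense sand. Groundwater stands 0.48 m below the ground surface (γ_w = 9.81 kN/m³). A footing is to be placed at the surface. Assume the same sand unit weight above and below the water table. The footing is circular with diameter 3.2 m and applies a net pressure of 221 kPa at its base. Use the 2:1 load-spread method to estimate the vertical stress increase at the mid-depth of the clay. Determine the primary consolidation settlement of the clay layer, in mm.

Mid-depth of clay below the ground surface: z = 2.3 + 3.5/2 = 4.05 m.
Total vertical stress at mid-clay: σ_v = 18.4×2.3 + 16.4×1.75 = 71.02 kPa.
Pore pressure: u = 9.81×(4.05 − 0.48) = 35.022 kPa.
Initial effective stress: σ'_0 = σ_v − u = 71.02 − 35.022 = 35.998 kPa.
Stress increase at mid-clay by the 2:1 spreading method:
Δσ ≈ qD²/(D+z)² = 221×3.2²/(3.2+4.05)² = 43.054 kPa
Final effective stress: σ'_f = 35.998 + 43.054 = 79.052 kPa.
σ'_f = 79.052 > σ'_p = 45.6 kPa, so the stress path crosses the preconsolidation pressure — recompression up to σ'_p, then virgin compression beyond:
S_c = H/(1+e₀)·[C_r·log₁₀(σ'_p/σ'_0) + C_c·log₁₀(σ'_f/σ'_p)]
    = 3.5/2.26 × [0.069×log₁₀(45.6/35.998) + 0.24×log₁₀(79.052/45.6)]
    = 1.5487 × [0.0070854 + 0.057348] = 0.09979 m

S_c ≈ 99.8 mm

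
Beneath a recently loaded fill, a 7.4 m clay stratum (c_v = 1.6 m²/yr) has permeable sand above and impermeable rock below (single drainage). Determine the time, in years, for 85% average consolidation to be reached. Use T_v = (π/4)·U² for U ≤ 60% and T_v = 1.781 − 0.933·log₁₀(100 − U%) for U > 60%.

t ≈ 23.4 years

Drainage path length: H_d = H = 7.4 m (single drainage).
U > 60%: T_v = 1.781 − 0.933·log₁₀(100 − 85) = 0.68371.
t = T_v·H_d²/c_v = 0.68371×7.4²/1.6 = 23.4 years.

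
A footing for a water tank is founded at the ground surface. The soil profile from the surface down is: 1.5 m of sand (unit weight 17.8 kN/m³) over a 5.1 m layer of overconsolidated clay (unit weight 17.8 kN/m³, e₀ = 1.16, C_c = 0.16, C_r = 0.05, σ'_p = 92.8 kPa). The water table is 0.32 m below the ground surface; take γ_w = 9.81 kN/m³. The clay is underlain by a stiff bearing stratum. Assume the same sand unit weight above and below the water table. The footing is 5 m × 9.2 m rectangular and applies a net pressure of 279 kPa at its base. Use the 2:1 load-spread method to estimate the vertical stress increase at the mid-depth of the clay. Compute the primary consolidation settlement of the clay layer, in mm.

S_c ≈ 120 mm

Mid-depth of clay below the ground surface: z = 1.5 + 5.1/2 = 4.05 m.
Total vertical stress at mid-clay: σ_v = 17.8×1.5 + 17.8×2.55 = 72.09 kPa.
Pore pressure: u = 9.81×(4.05 − 0.32) = 36.591 kPa.
Initial effective stress: σ'_0 = σ_v − u = 72.09 − 36.591 = 35.499 kPa.
Stress increase at mid-clay by the 2:1 spreading method:
Δσ = qBL/((B+z)(L+z)) = 279×5×9.2/((5+4.05)(9.2+4.05)) = 107.03 kPa
Final effective stress: σ'_f = 35.499 + 107.03 = 142.53 kPa.
σ'_f = 142.53 > σ'_p = 92.8 kPa, so the stress path crosses the preconsolidation pressure — recompression up to σ'_p, then virgin compression beyond:
S_c = H/(1+e₀)·[C_r·log₁₀(σ'_p/σ'_0) + C_c·log₁₀(σ'_f/σ'_p)]
    = 5.1/2.16 × [0.05×log₁₀(92.8/35.499) + 0.16×log₁₀(142.53/92.8)]
    = 2.3611 × [0.020867 + 0.029817] = 0.1197 m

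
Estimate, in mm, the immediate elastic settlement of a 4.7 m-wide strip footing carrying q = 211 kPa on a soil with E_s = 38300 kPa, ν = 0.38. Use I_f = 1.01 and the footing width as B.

S_e ≈ 22.4 mm

Immediate (elastic) settlement: S_e = q·B·(1−ν²)/E_s · I_f.
S_e = 211 × 4.7 × (1 − 0.38²) / 38300 × 1.01
    = 211 × 4.7 × 0.8556 / 38300 × 1.01
    = 0.02238 m = 22.38 mm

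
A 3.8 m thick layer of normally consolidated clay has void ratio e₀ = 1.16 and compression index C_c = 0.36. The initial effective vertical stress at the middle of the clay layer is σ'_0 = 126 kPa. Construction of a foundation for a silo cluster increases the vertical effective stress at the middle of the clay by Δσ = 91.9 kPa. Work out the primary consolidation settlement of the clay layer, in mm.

Final effective stress: σ'_f = σ'_0 + Δσ = 126 + 91.9 = 217.9 kPa.
Normally consolidated clay, so the full stress increment lies on the virgin compression line:
S_c = C_c·H/(1+e₀)·log₁₀(σ'_f/σ'_0) = 0.36×3.8/(1+1.16)×log₁₀(217.9/126)
    = 0.63333 × 0.23789 = 0.1507 m

S_c ≈ 151 mm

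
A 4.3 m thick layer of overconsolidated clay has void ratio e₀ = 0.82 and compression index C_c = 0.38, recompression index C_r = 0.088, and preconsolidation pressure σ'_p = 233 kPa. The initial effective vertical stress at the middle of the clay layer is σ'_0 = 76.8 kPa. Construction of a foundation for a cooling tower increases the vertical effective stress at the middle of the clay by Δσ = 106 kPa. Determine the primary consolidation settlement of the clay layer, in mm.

S_c ≈ 78.3 mm

Final effective stress: σ'_f = 76.8 + 106 = 182.8 kPa.
σ'_f = 182.8 ≤ σ'_p = 233 kPa, so the clay remains overconsolidated and only the recompression index applies:
S_c = C_r·H/(1+e₀)·log₁₀(σ'_f/σ'_0) = 0.088×4.3/1.82×log₁₀(182.8/76.8)
    = 0.20791 × 0.37661 = 0.0783 m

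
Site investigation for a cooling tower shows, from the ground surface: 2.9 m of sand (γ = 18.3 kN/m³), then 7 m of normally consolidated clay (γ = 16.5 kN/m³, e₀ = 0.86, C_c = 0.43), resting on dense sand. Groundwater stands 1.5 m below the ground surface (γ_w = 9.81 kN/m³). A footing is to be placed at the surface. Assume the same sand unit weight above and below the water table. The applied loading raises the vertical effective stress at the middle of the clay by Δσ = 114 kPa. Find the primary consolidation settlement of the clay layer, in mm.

S_c ≈ 728 mm

Mid-depth of clay below the ground surface: z = 2.9 + 7/2 = 6.4 m.
Total vertical stress at mid-clay: σ_v = 18.3×2.9 + 16.5×3.5 = 110.82 kPa.
Pore pressure: u = 9.81×(6.4 − 1.5) = 48.069 kPa.
Initial effective stress: σ'_0 = σ_v − u = 110.82 − 48.069 = 62.751 kPa.
Final effective stress: σ'_f = σ'_0 + Δσ = 62.751 + 114 = 176.75 kPa.
Normally consolidated clay, so the full stress increment lies on the virgin compression line:
S_c = C_c·H/(1+e₀)·log₁₀(σ'_f/σ'_0) = 0.43×7/(1+0.86)×log₁₀(176.75/62.751)
    = 1.6183 × 0.44974 = 0.7278 m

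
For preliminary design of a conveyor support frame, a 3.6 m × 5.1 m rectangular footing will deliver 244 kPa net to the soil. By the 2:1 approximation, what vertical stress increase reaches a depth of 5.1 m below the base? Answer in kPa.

Δσ_z ≈ 50.5 kPa

By the 2:1 method the load spreads at 1 horizontal : 2 vertical, so at depth z the loaded area has grown by z in each plan dimension:
Δσ = qBL/((B+z)(L+z)) = 244×3.6×5.1/((3.6+5.1)(5.1+5.1)) = 50.483 kPa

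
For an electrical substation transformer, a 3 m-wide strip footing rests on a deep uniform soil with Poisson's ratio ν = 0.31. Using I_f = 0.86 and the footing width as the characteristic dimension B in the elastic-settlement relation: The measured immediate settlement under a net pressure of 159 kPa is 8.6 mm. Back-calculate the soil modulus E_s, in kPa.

S_e = q·B·(1−ν²)/E_s · I_f  ⇒  E_s = q·B·(1−ν²)·I_f / S_e.
E_s = 159 × 3 × 0.9039 × 0.86 / 0.0086 = 43120 kPa

E_s ≈ 43100 kPa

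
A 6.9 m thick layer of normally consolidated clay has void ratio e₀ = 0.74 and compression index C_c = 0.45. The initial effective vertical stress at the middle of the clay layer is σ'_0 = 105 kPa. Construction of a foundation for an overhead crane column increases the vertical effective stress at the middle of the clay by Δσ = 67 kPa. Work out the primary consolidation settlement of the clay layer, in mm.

S_c ≈ 382 mm

Final effective stress: σ'_f = σ'_0 + Δσ = 105 + 67 = 172 kPa.
Normally consolidated clay, so the full stress increment lies on the virgin compression line:
S_c = C_c·H/(1+e₀)·log₁₀(σ'_f/σ'_0) = 0.45×6.9/(1+0.74)×log₁₀(172/105)
    = 1.7845 × 0.21434 = 0.3825 m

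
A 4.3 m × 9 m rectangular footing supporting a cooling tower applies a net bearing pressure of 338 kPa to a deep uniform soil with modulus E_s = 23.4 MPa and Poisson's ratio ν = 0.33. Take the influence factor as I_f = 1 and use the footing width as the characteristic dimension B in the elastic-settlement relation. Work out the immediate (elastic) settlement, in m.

S_e ≈ 0.0553 m

Immediate (elastic) settlement: S_e = q·B·(1−ν²)/E_s · I_f.
E_s = 23.4 MPa = 23400 kPa.
S_e = 338 × 4.3 × (1 − 0.33²) / 23400 × 1
    = 338 × 4.3 × 0.8911 / 23400 × 1
    = 0.05535 m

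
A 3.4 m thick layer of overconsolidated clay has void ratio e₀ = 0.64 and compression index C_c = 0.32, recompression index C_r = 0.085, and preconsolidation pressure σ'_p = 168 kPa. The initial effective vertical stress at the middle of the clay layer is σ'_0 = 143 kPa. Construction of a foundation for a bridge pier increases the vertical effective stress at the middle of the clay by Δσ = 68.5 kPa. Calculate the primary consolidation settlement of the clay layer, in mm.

Final effective stress: σ'_f = 143 + 68.5 = 211.5 kPa.
σ'_f = 211.5 > σ'_p = 168 kPa, so the stress path crosses the preconsolidation pressure — recompression up to σ'_p, then virgin compression beyond:
S_c = H/(1+e₀)·[C_r·log₁₀(σ'_p/σ'_0) + C_c·log₁₀(σ'_f/σ'_p)]
    = 3.4/1.64 × [0.085×log₁₀(168/143) + 0.32×log₁₀(211.5/168)]
    = 2.0732 × [0.0059477 + 0.032] = 0.07867 m

S_c ≈ 78.7 mm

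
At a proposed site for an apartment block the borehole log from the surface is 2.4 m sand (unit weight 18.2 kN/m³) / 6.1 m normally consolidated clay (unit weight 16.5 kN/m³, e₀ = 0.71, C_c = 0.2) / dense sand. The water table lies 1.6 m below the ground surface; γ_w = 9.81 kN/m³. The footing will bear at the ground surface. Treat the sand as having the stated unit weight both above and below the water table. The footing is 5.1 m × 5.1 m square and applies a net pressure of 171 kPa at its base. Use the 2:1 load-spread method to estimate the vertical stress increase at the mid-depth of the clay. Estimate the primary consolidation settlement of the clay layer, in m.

S_c ≈ 0.166 m

Mid-depth of clay below the ground surface: z = 2.4 + 6.1/2 = 5.45 m.
Total vertical stress at mid-clay: σ_v = 18.2×2.4 + 16.5×3.05 = 94.005 kPa.
Pore pressure: u = 9.81×(5.45 − 1.6) = 37.769 kPa.
Initial effective stress: σ'_0 = σ_v − u = 94.005 − 37.769 = 56.236 kPa.
Stress increase at mid-clay by the 2:1 spreading method:
Δσ = qBL/((B+z)(L+z)) = 171×5.1×5.1/((5.1+5.45)(5.1+5.45)) = 39.961 kPa
Final effective stress: σ'_f = σ'_0 + Δσ = 56.236 + 39.961 = 96.197 kPa.
Normally consolidated clay, so the full stress increment lies on the virgin compression line:
S_c = C_c·H/(1+e₀)·log₁₀(σ'_f/σ'_0) = 0.2×6.1/(1+0.71)×log₁₀(96.197/56.236)
    = 0.71345 × 0.23315 = 0.1663 m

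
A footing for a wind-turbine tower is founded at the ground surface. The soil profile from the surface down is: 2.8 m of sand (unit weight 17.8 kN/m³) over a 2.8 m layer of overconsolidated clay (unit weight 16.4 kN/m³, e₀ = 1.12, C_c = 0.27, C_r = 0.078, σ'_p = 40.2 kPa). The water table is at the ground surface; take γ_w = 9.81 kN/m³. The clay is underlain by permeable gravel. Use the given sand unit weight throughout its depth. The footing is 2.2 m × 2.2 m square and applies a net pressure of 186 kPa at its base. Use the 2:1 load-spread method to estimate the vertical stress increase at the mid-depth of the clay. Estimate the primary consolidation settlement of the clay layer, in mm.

S_c ≈ 55.3 mm

Mid-depth of clay below the ground surface: z = 2.8 + 2.8/2 = 4.2 m.
Total vertical stress at mid-clay: σ_v = 17.8×2.8 + 16.4×1.4 = 72.8 kPa.
Pore pressure: u = 9.81×(4.2 − 0) = 41.202 kPa.
Initial effective stress: σ'_0 = σ_v − u = 72.8 − 41.202 = 31.598 kPa.
Stress increase at mid-clay by the 2:1 spreading method:
Δσ = qBL/((B+z)(L+z)) = 186×2.2×2.2/((2.2+4.2)(2.2+4.2)) = 21.979 kPa
Final effective stress: σ'_f = 31.598 + 21.979 = 53.577 kPa.
σ'_f = 53.577 > σ'_p = 40.2 kPa, so the stress path crosses the preconsolidation pressure — recompression up to σ'_p, then virgin compression beyond:
S_c = H/(1+e₀)·[C_r·log₁₀(σ'_p/σ'_0) + C_c·log₁₀(σ'_f/σ'_p)]
    = 2.8/2.12 × [0.078×log₁₀(40.2/31.598) + 0.27×log₁₀(53.577/40.2)]
    = 1.3208 × [0.0081562 + 0.033683] = 0.05526 m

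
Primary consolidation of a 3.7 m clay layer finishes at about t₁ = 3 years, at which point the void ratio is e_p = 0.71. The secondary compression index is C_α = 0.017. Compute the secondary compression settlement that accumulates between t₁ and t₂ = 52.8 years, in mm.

S_s ≈ 45.8 mm

Secondary compression: S_s = C_α·H/(1+e_p)·log₁₀(t₂/t₁)
S_s = 0.017×3.7/(1+0.71)×log₁₀(52.8/3)
    = 0.03678 × 1.246 = 0.04581 m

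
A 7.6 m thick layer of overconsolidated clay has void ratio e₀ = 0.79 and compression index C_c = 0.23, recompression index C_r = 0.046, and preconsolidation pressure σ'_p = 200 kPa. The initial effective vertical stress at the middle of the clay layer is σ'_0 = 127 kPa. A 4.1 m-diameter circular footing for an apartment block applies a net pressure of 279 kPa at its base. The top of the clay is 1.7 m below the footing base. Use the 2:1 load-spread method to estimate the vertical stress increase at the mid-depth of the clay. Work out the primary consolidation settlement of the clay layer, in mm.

Mid-depth of clay below the footing base: z = 1.7 + 7.6/2 = 5.5 m.
Stress increase at mid-clay by the 2:1 spreading method:
Δσ ≈ qD²/(D+z)² = 279×4.1²/(4.1+5.5)² = 50.89 kPa
Final effective stress: σ'_f = 127 + 50.89 = 177.89 kPa.
σ'_f = 177.89 ≤ σ'_p = 200 kPa, so the clay remains overconsolidated and only the recompression index applies:
S_c = C_r·H/(1+e₀)·log₁₀(σ'_f/σ'_0) = 0.046×7.6/1.79×log₁₀(177.89/127)
    = 0.19531 × 0.14635 = 0.02858 m

S_c ≈ 28.6 mm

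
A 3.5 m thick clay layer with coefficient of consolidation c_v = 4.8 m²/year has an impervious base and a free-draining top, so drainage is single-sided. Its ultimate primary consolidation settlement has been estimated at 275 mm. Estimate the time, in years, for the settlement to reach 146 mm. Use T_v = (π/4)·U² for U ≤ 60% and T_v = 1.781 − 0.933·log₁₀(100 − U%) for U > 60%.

Drainage path length: H_d = H = 3.5 m (single drainage).
U = S(t)/S_ult = 146/275 = 0.5309.
U ≤ 60%: T_v = (π/4)·U² = (π/4)×0.53091² = 0.22138.
t = T_v·H_d²/c_v = 0.22138×3.5²/4.8 = 0.565 years.

t ≈ 0.565 years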